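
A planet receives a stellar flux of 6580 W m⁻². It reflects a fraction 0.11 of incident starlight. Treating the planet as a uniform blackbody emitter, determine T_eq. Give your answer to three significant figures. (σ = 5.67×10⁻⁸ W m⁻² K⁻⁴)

T_eq ≈ 401 K

Energy balance: absorbed = emitted ⇒ πR²·S(1−A) = 4πR²·σT_eq⁴, so T_eq⁴ = S(1−A)/(4σ).
T_eq = [6580 × 0.89 / (4 × 5.67×10⁻⁸)]^(1/4) = (2.58×10¹⁰)^(1/4) = 401 K.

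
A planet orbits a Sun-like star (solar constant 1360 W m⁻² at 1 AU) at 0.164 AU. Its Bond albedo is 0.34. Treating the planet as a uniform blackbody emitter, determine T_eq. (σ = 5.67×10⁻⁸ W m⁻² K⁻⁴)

Flux at 0.164 AU: S = 1360/0.164² = 5.06×10⁴ W m⁻².
Energy balance: absorbed = emitted ⇒ πR²·S(1−A) = 4πR²·σT_eq⁴, so T_eq⁴ = S(1−A)/(4σ).
T_eq = [5.06×10⁴ × 0.66 / (4 × 5.67×10⁻⁸)]^(1/4) = (1.47×10¹¹)^(1/4) = 619 K.

T_eq ≈ 619 K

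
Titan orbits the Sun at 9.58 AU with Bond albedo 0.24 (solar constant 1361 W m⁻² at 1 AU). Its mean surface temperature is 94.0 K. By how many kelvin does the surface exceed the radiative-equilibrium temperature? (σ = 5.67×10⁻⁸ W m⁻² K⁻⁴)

ΔT ≈ 10.0 K

S = 1361/9.58² = 14.83 W m⁻².
T_eq = [S(1−A)/(4σ)]^(1/4) = [14.83×0.76/(4×5.67×10⁻⁸)]^(1/4) = 84.0 K.
ΔT = T_surf − T_eq = 94 − 84.0.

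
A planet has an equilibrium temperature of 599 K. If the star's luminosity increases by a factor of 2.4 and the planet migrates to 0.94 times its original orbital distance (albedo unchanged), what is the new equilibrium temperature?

T_eq ∝ L^(1/4) · d^(−1/2).
T′ = 599 × 2.4^(1/4) / 0.94^(1/2) = 769 K.

T_eq ≈ 769 K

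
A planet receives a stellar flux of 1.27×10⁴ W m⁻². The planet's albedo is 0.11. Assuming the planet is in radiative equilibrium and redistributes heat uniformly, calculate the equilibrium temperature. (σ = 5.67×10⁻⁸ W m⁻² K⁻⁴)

T_eq ≈ 472 K

Energy balance: absorbed = emitted ⇒ πR²·S(1−A) = 4πR²·σT_eq⁴, so T_eq⁴ = S(1−A)/(4σ).
T_eq = [1.27×10⁴ × 0.89 / (4 × 5.67×10⁻⁸)]^(1/4) = (4.98×10¹⁰)^(1/4) = 472 K.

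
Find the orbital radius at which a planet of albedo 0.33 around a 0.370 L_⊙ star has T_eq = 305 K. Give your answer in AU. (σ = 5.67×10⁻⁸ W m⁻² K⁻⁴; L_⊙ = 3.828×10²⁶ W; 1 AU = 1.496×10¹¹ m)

d ≈ 0.415 AU

L = 0.370 × 3.828×10²⁶ = 1.42×10²⁶ W.
From T_eq⁴ = L(1−A)/(16πσd²): d = √[L(1−A)/(16πσT_eq⁴)].
d = √[1.42×10²⁶ × 0.67 / (16π × 5.67×10⁻⁸ × (305)⁴)] = 6.20×10¹⁰ m = 0.415 AU.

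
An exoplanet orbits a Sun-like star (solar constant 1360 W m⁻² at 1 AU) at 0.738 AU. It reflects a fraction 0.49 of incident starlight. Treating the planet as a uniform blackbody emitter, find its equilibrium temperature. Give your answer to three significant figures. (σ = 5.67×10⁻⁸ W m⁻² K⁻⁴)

Flux at 0.738 AU: S = 1360/0.738² = 2500 W m⁻².
Energy balance: absorbed = emitted ⇒ πR²·S(1−A) = 4πR²·σT_eq⁴, so T_eq⁴ = S(1−A)/(4σ).
T_eq = [2500 × 0.51 / (4 × 5.67×10⁻⁸)]^(1/4) = (5.62×10⁹)^(1/4) = 274 K.

T_eq ≈ 274 K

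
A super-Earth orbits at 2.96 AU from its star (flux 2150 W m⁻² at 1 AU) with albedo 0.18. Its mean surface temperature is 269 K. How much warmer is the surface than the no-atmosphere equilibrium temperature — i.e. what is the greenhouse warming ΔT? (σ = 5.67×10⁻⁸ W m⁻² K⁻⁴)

ΔT ≈ 96.4 K

S = 2150/2.96² = 245.4 W m⁻².
T_eq = [S(1−A)/(4σ)]^(1/4) = [245.4×0.82/(4×5.67×10⁻⁸)]^(1/4) = 172.6 K.
ΔT = T_surf − T_eq = 269 − 172.6.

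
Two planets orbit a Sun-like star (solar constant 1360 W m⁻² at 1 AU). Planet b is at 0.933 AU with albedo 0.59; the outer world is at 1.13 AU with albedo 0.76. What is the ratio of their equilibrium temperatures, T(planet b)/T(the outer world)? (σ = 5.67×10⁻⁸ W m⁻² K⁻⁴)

T_eq = [S₀(1−A)/(4σd²)]^(1/4), so T ∝ (1−A)^(1/4) / √d.
T₁ = [1360×0.41/(4×5.67×10⁻⁸×0.933²)]^(1/4) = 230.53 K.
T₂ = [1360×0.24/(4×5.67×10⁻⁸×1.13²)]^(1/4) = 183.23 K.

T₁/T₂ ≈ 1.258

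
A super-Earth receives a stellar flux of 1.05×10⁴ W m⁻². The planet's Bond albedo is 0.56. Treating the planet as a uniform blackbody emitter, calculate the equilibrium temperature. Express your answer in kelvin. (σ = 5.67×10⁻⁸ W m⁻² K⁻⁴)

T_eq ≈ 378 K

Energy balance: absorbed = emitted ⇒ πR²·S(1−A) = 4πR²·σT_eq⁴, so T_eq⁴ = S(1−A)/(4σ).
T_eq = [1.05×10⁴ × 0.44 / (4 × 5.67×10⁻⁸)]^(1/4) = (2.04×10¹⁰)^(1/4) = 378 K.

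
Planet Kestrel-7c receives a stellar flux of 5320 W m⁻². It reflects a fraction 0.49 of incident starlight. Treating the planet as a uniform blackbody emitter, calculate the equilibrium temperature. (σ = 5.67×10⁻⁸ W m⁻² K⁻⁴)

Energy balance: absorbed = emitted ⇒ πR²·S(1−A) = 4πR²·σT_eq⁴, so T_eq⁴ = S(1−A)/(4σ).
T_eq = [5320 × 0.51 / (4 × 5.67×10⁻⁸)]^(1/4) = (1.20×10¹⁰)^(1/4) = 331 K.

T_eq ≈ 331 K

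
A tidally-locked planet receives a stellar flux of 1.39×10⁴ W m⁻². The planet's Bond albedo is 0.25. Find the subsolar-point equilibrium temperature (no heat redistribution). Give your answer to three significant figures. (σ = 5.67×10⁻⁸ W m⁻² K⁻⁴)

T_ss ≈ 655 K

At the subsolar point the surface absorbs S(1−A) and emits σT⁴ per unit area — no factor of 4, since only the local patch is in balance.
T = [1.39×10⁴ × 0.75 / 5.67×10⁻⁸]^(1/4) = (1.84×10¹¹)^(1/4) = 655 K.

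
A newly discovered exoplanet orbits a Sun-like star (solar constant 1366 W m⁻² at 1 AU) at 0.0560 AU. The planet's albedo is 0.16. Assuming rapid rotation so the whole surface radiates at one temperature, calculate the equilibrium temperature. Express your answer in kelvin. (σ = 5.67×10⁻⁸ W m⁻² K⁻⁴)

T_eq ≈ 1130 K

Flux at 0.0560 AU: S = 1366/0.0560² = 4.36×10⁵ W m⁻².
Energy balance: absorbed = emitted ⇒ πR²·S(1−A) = 4πR²·σT_eq⁴, so T_eq⁴ = S(1−A)/(4σ).
T_eq = [4.36×10⁵ × 0.84 / (4 × 5.67×10⁻⁸)]^(1/4) = (1.61×10¹²)^(1/4) = 1130 K.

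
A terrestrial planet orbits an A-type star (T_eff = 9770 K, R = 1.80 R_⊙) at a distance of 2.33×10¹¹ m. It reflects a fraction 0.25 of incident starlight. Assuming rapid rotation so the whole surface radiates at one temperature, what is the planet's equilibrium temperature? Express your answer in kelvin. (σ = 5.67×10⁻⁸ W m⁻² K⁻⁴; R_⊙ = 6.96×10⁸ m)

T_eq ≈ 471 K

R_⋆ = 1.80 × 6.96×10⁸ = 1.25×10⁹ m.
L = 4πR_⋆²σT_⋆⁴ = 4π(1.25×10⁹)² × 5.67×10⁻⁸ × (9770)⁴ = 1.02×10²⁸ W.
S = L/(4πd²) = 1.49×10⁴ W m⁻².
Energy balance: absorbed = emitted ⇒ πR²·S(1−A) = 4πR²·σT_eq⁴, so T_eq⁴ = S(1−A)/(4σ).
T_eq = [1.49×10⁴ × 0.75 / (4 × 5.67×10⁻⁸)]^(1/4) = (4.94×10¹⁰)^(1/4) = 471 K.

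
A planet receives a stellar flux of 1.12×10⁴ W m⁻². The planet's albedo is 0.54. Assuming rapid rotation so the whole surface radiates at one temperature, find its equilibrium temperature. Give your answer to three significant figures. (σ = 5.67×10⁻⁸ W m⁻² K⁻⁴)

T_eq ≈ 388 K

Energy balance: absorbed = emitted ⇒ πR²·S(1−A) = 4πR²·σT_eq⁴, so T_eq⁴ = S(1−A)/(4σ).
T_eq = [1.12×10⁴ × 0.46 / (4 × 5.67×10⁻⁸)]^(1/4) = (2.27×10¹⁰)^(1/4) = 388 K.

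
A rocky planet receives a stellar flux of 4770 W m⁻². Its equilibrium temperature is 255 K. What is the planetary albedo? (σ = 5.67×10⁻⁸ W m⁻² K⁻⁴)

From T_eq⁴ = S(1−A)/(4σ): 1−A = 4σT_eq⁴/S.
1−A = 4 × 5.67×10⁻⁸ × (255)⁴ / 4770 = 0.201.

A ≈ 0.80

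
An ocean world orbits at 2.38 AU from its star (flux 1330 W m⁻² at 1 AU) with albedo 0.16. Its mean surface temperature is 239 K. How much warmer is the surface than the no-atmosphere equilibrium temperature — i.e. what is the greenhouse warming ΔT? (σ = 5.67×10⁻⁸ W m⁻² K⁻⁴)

ΔT ≈ 67.3 K

S = 1330/2.38² = 234.8 W m⁻².
T_eq = [S(1−A)/(4σ)]^(1/4) = [234.8×0.84/(4×5.67×10⁻⁸)]^(1/4) = 171.7 K.
ΔT = T_surf − T_eq = 239 − 171.7.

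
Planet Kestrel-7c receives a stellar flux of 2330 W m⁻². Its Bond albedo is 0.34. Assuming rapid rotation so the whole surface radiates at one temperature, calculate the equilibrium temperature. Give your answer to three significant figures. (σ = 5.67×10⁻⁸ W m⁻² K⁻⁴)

Energy balance: absorbed = emitted ⇒ πR²·S(1−A) = 4πR²·σT_eq⁴, so T_eq⁴ = S(1−A)/(4σ).
T_eq = [2330 × 0.66 / (4 × 5.67×10⁻⁸)]^(1/4) = (6.78×10⁹)^(1/4) = 287 K.

T_eq ≈ 287 K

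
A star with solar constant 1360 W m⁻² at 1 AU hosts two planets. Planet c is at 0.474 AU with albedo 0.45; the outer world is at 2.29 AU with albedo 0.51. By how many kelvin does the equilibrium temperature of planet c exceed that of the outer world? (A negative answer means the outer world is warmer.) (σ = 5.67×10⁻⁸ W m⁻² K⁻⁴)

ΔT ≈ 194.2 K

T_eq = [S₀(1−A)/(4σd²)]^(1/4), so T ∝ (1−A)^(1/4) / √d.
T₁ = [1360×0.55/(4×5.67×10⁻⁸×0.474²)]^(1/4) = 348.08 K.
T₂ = [1360×0.49/(4×5.67×10⁻⁸×2.29²)]^(1/4) = 153.85 K.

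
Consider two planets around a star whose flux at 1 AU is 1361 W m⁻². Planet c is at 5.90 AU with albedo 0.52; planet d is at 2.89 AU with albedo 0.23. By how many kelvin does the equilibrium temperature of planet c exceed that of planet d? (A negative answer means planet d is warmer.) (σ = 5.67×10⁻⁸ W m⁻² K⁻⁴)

T_eq = [S₀(1−A)/(4σd²)]^(1/4), so T ∝ (1−A)^(1/4) / √d.
T₁ = [1361×0.48/(4×5.67×10⁻⁸×5.90²)]^(1/4) = 95.38 K.
T₂ = [1361×0.77/(4×5.67×10⁻⁸×2.89²)]^(1/4) = 153.37 K.

ΔT ≈ -58.0 K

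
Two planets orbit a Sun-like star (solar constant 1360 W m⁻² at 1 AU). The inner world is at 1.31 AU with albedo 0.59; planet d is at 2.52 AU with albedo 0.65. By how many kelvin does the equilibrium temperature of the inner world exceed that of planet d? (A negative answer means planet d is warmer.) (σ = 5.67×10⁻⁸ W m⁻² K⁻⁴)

T_eq = [S₀(1−A)/(4σd²)]^(1/4), so T ∝ (1−A)^(1/4) / √d.
T₁ = [1360×0.41/(4×5.67×10⁻⁸×1.31²)]^(1/4) = 194.55 K.
T₂ = [1360×0.35/(4×5.67×10⁻⁸×2.52²)]^(1/4) = 134.83 K.

ΔT ≈ 59.7 K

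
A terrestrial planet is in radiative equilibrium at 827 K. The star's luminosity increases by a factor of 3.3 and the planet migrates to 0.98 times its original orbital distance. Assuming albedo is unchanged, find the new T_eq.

T_eq ∝ L^(1/4) · d^(−1/2).
T′ = 827 × 3.3^(1/4) / 0.98^(1/2) = 1130 K.

T_eq ≈ 1130 K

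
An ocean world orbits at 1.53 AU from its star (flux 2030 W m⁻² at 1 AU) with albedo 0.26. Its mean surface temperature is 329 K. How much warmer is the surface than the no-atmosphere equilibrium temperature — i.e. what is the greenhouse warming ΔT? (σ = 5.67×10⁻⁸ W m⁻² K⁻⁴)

S = 2030/1.53² = 867.2 W m⁻².
T_eq = [S(1−A)/(4σ)]^(1/4) = [867.2×0.74/(4×5.67×10⁻⁸)]^(1/4) = 230.6 K.
ΔT = T_surf − T_eq = 329 − 230.6.

ΔT ≈ 98.4 K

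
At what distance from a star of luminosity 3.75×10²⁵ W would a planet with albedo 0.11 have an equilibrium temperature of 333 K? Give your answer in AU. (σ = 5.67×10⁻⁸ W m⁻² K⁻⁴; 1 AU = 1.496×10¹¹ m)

d ≈ 0.206 AU

From T_eq⁴ = L(1−A)/(16πσd²): d = √[L(1−A)/(16πσT_eq⁴)].
d = √[3.75×10²⁵ × 0.89 / (16π × 5.67×10⁻⁸ × (333)⁴)] = 3.09×10¹⁰ m = 0.206 AU.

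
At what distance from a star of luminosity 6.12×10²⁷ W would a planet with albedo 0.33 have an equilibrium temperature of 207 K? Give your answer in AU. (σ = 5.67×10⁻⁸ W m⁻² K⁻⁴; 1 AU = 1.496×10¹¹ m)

From T_eq⁴ = L(1−A)/(16πσd²): d = √[L(1−A)/(16πσT_eq⁴)].
d = √[6.12×10²⁷ × 0.67 / (16π × 5.67×10⁻⁸ × (207)⁴)] = 8.85×10¹¹ m = 5.92 AU.

d ≈ 5.92 AU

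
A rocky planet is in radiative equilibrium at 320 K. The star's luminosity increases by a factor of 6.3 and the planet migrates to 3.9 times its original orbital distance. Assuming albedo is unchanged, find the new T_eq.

T_eq ≈ 257 K

T_eq ∝ L^(1/4) · d^(−1/2).
T′ = 320 × 6.3^(1/4) / 3.9^(1/2) = 257 K.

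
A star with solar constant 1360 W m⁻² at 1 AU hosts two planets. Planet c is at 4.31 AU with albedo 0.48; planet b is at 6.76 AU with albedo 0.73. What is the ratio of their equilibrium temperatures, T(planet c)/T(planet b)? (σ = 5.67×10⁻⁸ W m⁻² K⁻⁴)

T₁/T₂ ≈ 1.475

T_eq = [S₀(1−A)/(4σd²)]^(1/4), so T ∝ (1−A)^(1/4) / √d.
T₁ = [1360×0.52/(4×5.67×10⁻⁸×4.31²)]^(1/4) = 113.82 K.
T₂ = [1360×0.27/(4×5.67×10⁻⁸×6.76²)]^(1/4) = 77.15 K.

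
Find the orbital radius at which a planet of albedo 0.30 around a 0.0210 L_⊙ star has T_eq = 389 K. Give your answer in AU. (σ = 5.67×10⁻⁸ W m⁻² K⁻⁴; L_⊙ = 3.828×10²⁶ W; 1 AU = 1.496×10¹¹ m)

d ≈ 0.0621 AU

L = 0.0210 × 3.828×10²⁶ = 8.04×10²⁴ W.
From T_eq⁴ = L(1−A)/(16πσd²): d = √[L(1−A)/(16πσT_eq⁴)].
d = √[8.04×10²⁴ × 0.70 / (16π × 5.67×10⁻⁸ × (389)⁴)] = 9.29×10⁹ m = 0.0621 AU.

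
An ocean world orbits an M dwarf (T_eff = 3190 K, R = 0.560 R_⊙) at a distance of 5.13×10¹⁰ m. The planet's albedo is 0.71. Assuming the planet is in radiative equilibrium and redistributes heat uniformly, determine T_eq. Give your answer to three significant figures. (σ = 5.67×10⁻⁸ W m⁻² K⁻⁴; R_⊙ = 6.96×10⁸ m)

T_eq ≈ 144 K

R_⋆ = 0.560 × 6.96×10⁸ = 3.90×10⁸ m.
L = 4πR_⋆²σT_⋆⁴ = 4π(3.90×10⁸)² × 5.67×10⁻⁸ × (3190)⁴ = 1.12×10²⁵ W.
S = L/(4πd²) = 339 W m⁻².
Energy balance: absorbed = emitted ⇒ πR²·S(1−A) = 4πR²·σT_eq⁴, so T_eq⁴ = S(1−A)/(4σ).
T_eq = [339 × 0.29 / (4 × 5.67×10⁻⁸)]^(1/4) = (4.33×10⁸)^(1/4) = 144 K.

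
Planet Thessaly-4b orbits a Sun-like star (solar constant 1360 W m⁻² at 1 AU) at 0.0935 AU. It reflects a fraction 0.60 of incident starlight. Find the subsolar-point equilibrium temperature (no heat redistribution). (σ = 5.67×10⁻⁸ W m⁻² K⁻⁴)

T_ss ≈ 1020 K

Flux at 0.0935 AU: S = 1360/0.0935² = 1.56×10⁵ W m⁻².
At the subsolar point the surface absorbs S(1−A) and emits σT⁴ per unit area — no factor of 4, since only the local patch is in balance.
T = [1.56×10⁵ × 0.40 / 5.67×10⁻⁸]^(1/4) = (1.10×10¹²)^(1/4) = 1020 K.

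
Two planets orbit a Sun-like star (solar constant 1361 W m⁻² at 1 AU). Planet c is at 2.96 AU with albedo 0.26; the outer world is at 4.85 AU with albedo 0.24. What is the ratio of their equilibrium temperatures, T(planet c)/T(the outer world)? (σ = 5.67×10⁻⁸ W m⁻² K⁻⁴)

T_eq = [S₀(1−A)/(4σd²)]^(1/4), so T ∝ (1−A)^(1/4) / √d.
T₁ = [1361×0.74/(4×5.67×10⁻⁸×2.96²)]^(1/4) = 150.04 K.
T₂ = [1361×0.76/(4×5.67×10⁻⁸×4.85²)]^(1/4) = 118.00 K.

T₁/T₂ ≈ 1.272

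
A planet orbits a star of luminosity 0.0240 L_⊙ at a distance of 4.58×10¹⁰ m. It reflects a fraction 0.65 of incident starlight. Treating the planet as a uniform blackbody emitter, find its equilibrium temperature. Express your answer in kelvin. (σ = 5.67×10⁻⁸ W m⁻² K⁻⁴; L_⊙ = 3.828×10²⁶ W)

L = 0.0240 × 3.828×10²⁶ = 9.19×10²⁴ W.
Flux: S = L/(4πd²) = 9.19×10²⁴/(4π×(4.58×10¹⁰)²) = 349 W m⁻².
Energy balance: absorbed = emitted ⇒ πR²·S(1−A) = 4πR²·σT_eq⁴, so T_eq⁴ = S(1−A)/(4σ).
T_eq = [349 × 0.35 / (4 × 5.67×10⁻⁸)]^(1/4) = (5.38×10⁸)^(1/4) = 152 K.

T_eq ≈ 152 K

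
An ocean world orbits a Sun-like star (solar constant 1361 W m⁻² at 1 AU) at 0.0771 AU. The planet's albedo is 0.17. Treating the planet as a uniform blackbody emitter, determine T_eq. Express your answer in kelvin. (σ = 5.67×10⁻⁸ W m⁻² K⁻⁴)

Flux at 0.0771 AU: S = 1361/0.0771² = 2.29×10⁵ W m⁻².
Energy balance: absorbed = emitted ⇒ πR²·S(1−A) = 4πR²·σT_eq⁴, so T_eq⁴ = S(1−A)/(4σ).
T_eq = [2.29×10⁵ × 0.83 / (4 × 5.67×10⁻⁸)]^(1/4) = (8.38×10¹¹)^(1/4) = 957 K.

T_eq ≈ 957 K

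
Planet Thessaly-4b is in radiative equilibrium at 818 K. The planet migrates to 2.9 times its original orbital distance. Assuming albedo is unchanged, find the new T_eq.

T_eq ≈ 480 K

T_eq ∝ L^(1/4) · d^(−1/2).
T′ = 818 / 2.9^(1/2) = 480 K.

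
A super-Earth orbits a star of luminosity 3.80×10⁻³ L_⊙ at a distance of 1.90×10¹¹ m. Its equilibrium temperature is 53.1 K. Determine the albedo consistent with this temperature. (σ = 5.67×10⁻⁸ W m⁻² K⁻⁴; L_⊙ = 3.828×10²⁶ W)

A ≈ 0.44

L = 3.80×10⁻³ × 3.828×10²⁶ = 1.45×10²⁴ W.
Flux: S = L/(4πd²) = 1.45×10²⁴/(4π×(1.90×10¹¹)²) = 3.21 W m⁻².
From T_eq⁴ = S(1−A)/(4σ): 1−A = 4σT_eq⁴/S.
1−A = 4 × 5.67×10⁻⁸ × (53.1)⁴ / 3.21 = 0.562.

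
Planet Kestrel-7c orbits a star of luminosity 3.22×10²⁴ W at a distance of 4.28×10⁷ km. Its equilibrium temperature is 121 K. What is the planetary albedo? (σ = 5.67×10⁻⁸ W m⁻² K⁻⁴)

d = 4.28×10⁷ km = 4.28×10¹⁰ m.
Flux: S = L/(4πd²) = 3.22×10²⁴/(4π×(4.28×10¹⁰)²) = 140 W m⁻².
From T_eq⁴ = S(1−A)/(4σ): 1−A = 4σT_eq⁴/S.
1−A = 4 × 5.67×10⁻⁸ × (121)⁴ / 140 = 0.348.

A ≈ 0.65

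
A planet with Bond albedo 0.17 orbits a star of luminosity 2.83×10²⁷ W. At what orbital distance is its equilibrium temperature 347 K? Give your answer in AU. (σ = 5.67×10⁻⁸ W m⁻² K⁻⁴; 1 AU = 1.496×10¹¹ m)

d ≈ 1.59 AU

From T_eq⁴ = L(1−A)/(16πσd²): d = √[L(1−A)/(16πσT_eq⁴)].
d = √[2.83×10²⁷ × 0.83 / (16π × 5.67×10⁻⁸ × (347)⁴)] = 2.38×10¹¹ m = 1.59 AU.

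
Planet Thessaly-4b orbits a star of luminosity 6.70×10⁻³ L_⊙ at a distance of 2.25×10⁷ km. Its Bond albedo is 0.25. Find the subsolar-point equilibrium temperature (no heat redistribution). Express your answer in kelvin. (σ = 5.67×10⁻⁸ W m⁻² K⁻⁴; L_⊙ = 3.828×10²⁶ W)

T_ss ≈ 270 K

d = 2.25×10⁷ km = 2.25×10¹⁰ m.
L = 6.70×10⁻³ × 3.828×10²⁶ = 2.56×10²⁴ W.
Flux: S = L/(4πd²) = 2.56×10²⁴/(4π×(2.25×10¹⁰)²) = 403 W m⁻².
At the subsolar point the surface absorbs S(1−A) and emits σT⁴ per unit area — no factor of 4, since only the local patch is in balance.
T = [403 × 0.75 / 5.67×10⁻⁸]^(1/4) = (5.33×10⁹)^(1/4) = 270 K.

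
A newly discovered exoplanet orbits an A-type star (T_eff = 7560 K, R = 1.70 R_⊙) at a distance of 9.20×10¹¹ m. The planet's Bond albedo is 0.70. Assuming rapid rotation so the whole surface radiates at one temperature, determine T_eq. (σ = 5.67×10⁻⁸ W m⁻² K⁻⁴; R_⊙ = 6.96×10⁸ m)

R_⋆ = 1.70 × 6.96×10⁸ = 1.18×10⁹ m.
L = 4πR_⋆²σT_⋆⁴ = 4π(1.18×10⁹)² × 5.67×10⁻⁸ × (7560)⁴ = 3.26×10²⁷ W.
S = L/(4πd²) = 306 W m⁻².
Energy balance: absorbed = emitted ⇒ πR²·S(1−A) = 4πR²·σT_eq⁴, so T_eq⁴ = S(1−A)/(4σ).
T_eq = [306 × 0.30 / (4 × 5.67×10⁻⁸)]^(1/4) = (4.05×10⁸)^(1/4) = 142 K.

T_eq ≈ 142 K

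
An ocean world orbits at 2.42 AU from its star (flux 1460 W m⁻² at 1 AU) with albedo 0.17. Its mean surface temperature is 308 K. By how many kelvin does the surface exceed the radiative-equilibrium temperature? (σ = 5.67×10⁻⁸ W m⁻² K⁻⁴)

ΔT ≈ 134.2 K

S = 1460/2.42² = 249.3 W m⁻².
T_eq = [S(1−A)/(4σ)]^(1/4) = [249.3×0.83/(4×5.67×10⁻⁸)]^(1/4) = 173.8 K.
ΔT = T_surf − T_eq = 308 − 173.8.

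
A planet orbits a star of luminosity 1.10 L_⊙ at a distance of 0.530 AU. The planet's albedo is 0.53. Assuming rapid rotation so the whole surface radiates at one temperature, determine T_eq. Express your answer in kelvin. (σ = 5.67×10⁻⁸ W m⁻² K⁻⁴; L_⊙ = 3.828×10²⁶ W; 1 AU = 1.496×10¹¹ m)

d = 0.530 AU = 7.93×10¹⁰ m.
L = 1.10 × 3.828×10²⁶ = 4.21×10²⁶ W.
Flux: S = L/(4πd²) = 4.21×10²⁶/(4π×(7.93×10¹⁰)²) = 5330 W m⁻².
Energy balance: absorbed = emitted ⇒ πR²·S(1−A) = 4πR²·σT_eq⁴, so T_eq⁴ = S(1−A)/(4σ).
T_eq = [5330 × 0.47 / (4 × 5.67×10⁻⁸)]^(1/4) = (1.10×10¹⁰)^(1/4) = 324 K.

T_eq ≈ 324 K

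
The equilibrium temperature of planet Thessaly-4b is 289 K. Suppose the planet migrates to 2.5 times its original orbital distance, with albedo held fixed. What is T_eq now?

T_eq ∝ L^(1/4) · d^(−1/2).
T′ = 289 / 2.5^(1/2) = 183 K.

T_eq ≈ 183 K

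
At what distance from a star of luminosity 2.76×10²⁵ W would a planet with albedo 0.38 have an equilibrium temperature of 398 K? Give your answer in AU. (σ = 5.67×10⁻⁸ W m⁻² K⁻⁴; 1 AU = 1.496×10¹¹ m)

From T_eq⁴ = L(1−A)/(16πσd²): d = √[L(1−A)/(16πσT_eq⁴)].
d = √[2.76×10²⁵ × 0.62 / (16π × 5.67×10⁻⁸ × (398)⁴)] = 1.55×10¹⁰ m = 0.103 AU.

d ≈ 0.103 AU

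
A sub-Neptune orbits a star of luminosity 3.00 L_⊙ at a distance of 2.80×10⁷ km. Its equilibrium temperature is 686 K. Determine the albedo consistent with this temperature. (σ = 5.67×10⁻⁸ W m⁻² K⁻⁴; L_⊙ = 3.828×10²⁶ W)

d = 2.80×10⁷ km = 2.80×10¹⁰ m.
L = 3.00 × 3.828×10²⁶ = 1.15×10²⁷ W.
Flux: S = L/(4πd²) = 1.15×10²⁷/(4π×(2.80×10¹⁰)²) = 1.17×10⁵ W m⁻².
From T_eq⁴ = S(1−A)/(4σ): 1−A = 4σT_eq⁴/S.
1−A = 4 × 5.67×10⁻⁸ × (686)⁴ / 1.17×10⁵ = 0.431.

A ≈ 0.57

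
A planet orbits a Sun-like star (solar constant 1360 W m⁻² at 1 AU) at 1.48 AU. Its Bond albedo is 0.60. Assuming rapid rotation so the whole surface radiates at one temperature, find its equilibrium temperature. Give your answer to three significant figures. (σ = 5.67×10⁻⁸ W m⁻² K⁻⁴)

T_eq ≈ 182 K

Flux at 1.48 AU: S = 1360/1.48² = 621 W m⁻².
Energy balance: absorbed = emitted ⇒ πR²·S(1−A) = 4πR²·σT_eq⁴, so T_eq⁴ = S(1−A)/(4σ).
T_eq = [621 × 0.40 / (4 × 5.67×10⁻⁸)]^(1/4) = (1.10×10⁹)^(1/4) = 182 K.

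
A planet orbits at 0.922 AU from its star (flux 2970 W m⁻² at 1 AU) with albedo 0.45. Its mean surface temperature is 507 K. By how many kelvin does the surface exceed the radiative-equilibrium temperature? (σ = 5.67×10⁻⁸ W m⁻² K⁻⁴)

S = 2970/0.922² = 3494 W m⁻².
T_eq = [S(1−A)/(4σ)]^(1/4) = [3494×0.55/(4×5.67×10⁻⁸)]^(1/4) = 303.4 K.
ΔT = T_surf − T_eq = 507 − 303.4.

ΔT ≈ 203.6 K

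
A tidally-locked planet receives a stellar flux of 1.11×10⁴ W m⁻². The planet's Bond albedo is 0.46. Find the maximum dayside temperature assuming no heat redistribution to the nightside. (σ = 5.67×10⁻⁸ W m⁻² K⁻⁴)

With no redistribution each surface element balances locally: S(1−A) = σT⁴.
T = [1.11×10⁴ × 0.54 / 5.67×10⁻⁸]^(1/4) = (1.06×10¹¹)^(1/4) = 570 K.

T_ss ≈ 570 K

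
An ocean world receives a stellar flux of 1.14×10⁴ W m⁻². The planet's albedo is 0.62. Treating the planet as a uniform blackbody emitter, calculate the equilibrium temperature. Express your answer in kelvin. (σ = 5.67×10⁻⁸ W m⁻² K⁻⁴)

Energy balance: absorbed = emitted ⇒ πR²·S(1−A) = 4πR²·σT_eq⁴, so T_eq⁴ = S(1−A)/(4σ).
T_eq = [1.14×10⁴ × 0.38 / (4 × 5.67×10⁻⁸)]^(1/4) = (1.91×10¹⁰)^(1/4) = 372 K.

T_eq ≈ 372 K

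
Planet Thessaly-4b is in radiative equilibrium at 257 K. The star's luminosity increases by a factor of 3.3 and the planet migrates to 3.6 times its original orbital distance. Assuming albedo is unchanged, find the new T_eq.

T_eq ∝ L^(1/4) · d^(−1/2).
T′ = 257 × 3.3^(1/4) / 3.6^(1/2) = 183 K.

T_eq ≈ 183 K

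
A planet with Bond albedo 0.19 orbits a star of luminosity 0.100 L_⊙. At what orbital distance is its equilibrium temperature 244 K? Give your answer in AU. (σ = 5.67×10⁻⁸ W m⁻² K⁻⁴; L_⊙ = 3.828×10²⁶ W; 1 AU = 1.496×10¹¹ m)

d ≈ 0.370 AU

L = 0.100 × 3.828×10²⁶ = 3.83×10²⁵ W.
From T_eq⁴ = L(1−A)/(16πσd²): d = √[L(1−A)/(16πσT_eq⁴)].
d = √[3.83×10²⁵ × 0.81 / (16π × 5.67×10⁻⁸ × (244)⁴)] = 5.54×10¹⁰ m = 0.370 AU.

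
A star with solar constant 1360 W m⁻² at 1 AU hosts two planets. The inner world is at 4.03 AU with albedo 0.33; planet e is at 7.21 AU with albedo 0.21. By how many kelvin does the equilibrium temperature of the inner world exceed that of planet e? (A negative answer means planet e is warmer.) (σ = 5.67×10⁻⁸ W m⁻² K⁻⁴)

T_eq = [S₀(1−A)/(4σd²)]^(1/4), so T ∝ (1−A)^(1/4) / √d.
T₁ = [1360×0.67/(4×5.67×10⁻⁸×4.03²)]^(1/4) = 125.41 K.
T₂ = [1360×0.79/(4×5.67×10⁻⁸×7.21²)]^(1/4) = 97.70 K.

ΔT ≈ 27.7 K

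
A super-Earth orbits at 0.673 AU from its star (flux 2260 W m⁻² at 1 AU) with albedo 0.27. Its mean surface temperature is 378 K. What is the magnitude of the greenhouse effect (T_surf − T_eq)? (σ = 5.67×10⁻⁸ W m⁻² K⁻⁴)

ΔT ≈ 22.0 K

S = 2260/0.673² = 4990 W m⁻².
T_eq = [S(1−A)/(4σ)]^(1/4) = [4990×0.73/(4×5.67×10⁻⁸)]^(1/4) = 356.0 K.
ΔT = T_surf − T_eq = 378 − 356.0.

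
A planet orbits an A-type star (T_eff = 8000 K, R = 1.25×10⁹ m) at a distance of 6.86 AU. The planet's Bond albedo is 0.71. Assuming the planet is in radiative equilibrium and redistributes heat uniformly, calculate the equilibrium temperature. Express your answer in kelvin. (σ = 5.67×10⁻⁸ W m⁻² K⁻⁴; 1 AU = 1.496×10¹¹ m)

d = 6.86 AU = 1.03×10¹² m.
L = 4πR_⋆²σT_⋆⁴ = 4π(1.25×10⁹)² × 5.67×10⁻⁸ × (8000)⁴ = 4.56×10²⁷ W.
S = L/(4πd²) = 345 W m⁻².
Energy balance: absorbed = emitted ⇒ πR²·S(1−A) = 4πR²·σT_eq⁴, so T_eq⁴ = S(1−A)/(4σ).
T_eq = [345 × 0.29 / (4 × 5.67×10⁻⁸)]^(1/4) = (4.41×10⁸)^(1/4) = 145 K.

T_eq ≈ 145 K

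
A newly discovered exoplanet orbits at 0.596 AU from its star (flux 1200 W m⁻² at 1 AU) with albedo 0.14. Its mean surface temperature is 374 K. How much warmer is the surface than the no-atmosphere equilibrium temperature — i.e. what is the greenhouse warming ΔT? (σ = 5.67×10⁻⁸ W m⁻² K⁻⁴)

ΔT ≈ 37.6 K

S = 1200/0.596² = 3378 W m⁻².
T_eq = [S(1−A)/(4σ)]^(1/4) = [3378×0.86/(4×5.67×10⁻⁸)]^(1/4) = 336.4 K.
ΔT = T_surf − T_eq = 374 − 336.4.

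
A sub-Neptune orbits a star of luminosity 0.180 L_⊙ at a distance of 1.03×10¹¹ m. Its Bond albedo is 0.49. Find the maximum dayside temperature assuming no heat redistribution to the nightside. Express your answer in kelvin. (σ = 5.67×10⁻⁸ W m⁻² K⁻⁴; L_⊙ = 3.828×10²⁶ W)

T_ss ≈ 261 K

L = 0.180 × 3.828×10²⁶ = 6.89×10²⁵ W.
Flux: S = L/(4πd²) = 6.89×10²⁵/(4π×(1.03×10¹¹)²) = 517 W m⁻².
With no redistribution each surface element balances locally: S(1−A) = σT⁴.
T = [517 × 0.51 / 5.67×10⁻⁸]^(1/4) = (4.65×10⁹)^(1/4) = 261 K.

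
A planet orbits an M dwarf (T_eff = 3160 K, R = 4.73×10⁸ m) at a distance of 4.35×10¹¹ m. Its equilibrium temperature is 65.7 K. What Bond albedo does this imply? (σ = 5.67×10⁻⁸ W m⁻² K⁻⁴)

L = 4πR_⋆²σT_⋆⁴ = 4π(4.73×10⁸)² × 5.67×10⁻⁸ × (3160)⁴ = 1.59×10²⁵ W.
S = L/(4πd²) = 6.68 W m⁻².
From T_eq⁴ = S(1−A)/(4σ): 1−A = 4σT_eq⁴/S.
1−A = 4 × 5.67×10⁻⁸ × (65.7)⁴ / 6.68 = 0.632.

A ≈ 0.37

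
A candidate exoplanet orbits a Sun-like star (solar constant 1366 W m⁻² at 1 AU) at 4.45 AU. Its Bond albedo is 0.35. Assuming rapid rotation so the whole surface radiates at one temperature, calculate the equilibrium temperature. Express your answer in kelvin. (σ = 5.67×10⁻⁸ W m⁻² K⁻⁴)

Flux at 4.45 AU: S = 1366/4.45² = 69.0 W m⁻².
Energy balance: absorbed = emitted ⇒ πR²·S(1−A) = 4πR²·σT_eq⁴, so T_eq⁴ = S(1−A)/(4σ).
T_eq = [69.0 × 0.65 / (4 × 5.67×10⁻⁸)]^(1/4) = (1.98×10⁸)^(1/4) = 119 K.

T_eq ≈ 119 K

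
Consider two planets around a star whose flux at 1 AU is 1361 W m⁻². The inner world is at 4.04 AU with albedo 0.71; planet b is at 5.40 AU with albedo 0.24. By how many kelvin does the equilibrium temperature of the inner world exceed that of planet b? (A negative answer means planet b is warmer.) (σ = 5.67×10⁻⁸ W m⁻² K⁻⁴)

T_eq = [S₀(1−A)/(4σd²)]^(1/4), so T ∝ (1−A)^(1/4) / √d.
T₁ = [1361×0.29/(4×5.67×10⁻⁸×4.04²)]^(1/4) = 101.62 K.
T₂ = [1361×0.76/(4×5.67×10⁻⁸×5.40²)]^(1/4) = 111.83 K.

ΔT ≈ -10.2 K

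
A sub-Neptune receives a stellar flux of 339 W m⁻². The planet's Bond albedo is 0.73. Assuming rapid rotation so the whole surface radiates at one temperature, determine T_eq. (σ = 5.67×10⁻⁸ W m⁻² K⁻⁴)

Energy balance: absorbed = emitted ⇒ πR²·S(1−A) = 4πR²·σT_eq⁴, so T_eq⁴ = S(1−A)/(4σ).
T_eq = [339 × 0.27 / (4 × 5.67×10⁻⁸)]^(1/4) = (4.04×10⁸)^(1/4) = 142 K.

T_eq ≈ 142 K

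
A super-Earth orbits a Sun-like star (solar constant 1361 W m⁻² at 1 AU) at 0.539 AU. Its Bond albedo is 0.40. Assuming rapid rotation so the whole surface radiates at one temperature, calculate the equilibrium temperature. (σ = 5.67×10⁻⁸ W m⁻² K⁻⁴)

T_eq ≈ 334 K

Flux at 0.539 AU: S = 1361/0.539² = 4680 W m⁻².
Energy balance: absorbed = emitted ⇒ πR²·S(1−A) = 4πR²·σT_eq⁴, so T_eq⁴ = S(1−A)/(4σ).
T_eq = [4680 × 0.60 / (4 × 5.67×10⁻⁸)]^(1/4) = (1.24×10¹⁰)^(1/4) = 334 K.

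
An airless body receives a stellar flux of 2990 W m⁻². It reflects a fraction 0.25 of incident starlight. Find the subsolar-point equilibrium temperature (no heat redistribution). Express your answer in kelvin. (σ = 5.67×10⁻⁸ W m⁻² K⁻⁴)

T_ss ≈ 446 K

At the subsolar point the surface absorbs S(1−A) and emits σT⁴ per unit area — no factor of 4, since only the local patch is in balance.
T = [2990 × 0.75 / 5.67×10⁻⁸]^(1/4) = (3.96×10¹⁰)^(1/4) = 446 K.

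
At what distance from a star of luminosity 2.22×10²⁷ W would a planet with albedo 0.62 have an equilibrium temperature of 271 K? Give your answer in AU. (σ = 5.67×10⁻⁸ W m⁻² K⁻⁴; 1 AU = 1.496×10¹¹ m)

d ≈ 1.57 AU

From T_eq⁴ = L(1−A)/(16πσd²): d = √[L(1−A)/(16πσT_eq⁴)].
d = √[2.22×10²⁷ × 0.38 / (16π × 5.67×10⁻⁸ × (271)⁴)] = 2.34×10¹¹ m = 1.57 AU.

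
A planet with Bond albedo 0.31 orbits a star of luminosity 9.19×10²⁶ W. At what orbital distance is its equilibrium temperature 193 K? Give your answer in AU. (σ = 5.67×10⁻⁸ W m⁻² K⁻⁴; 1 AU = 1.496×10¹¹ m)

d ≈ 2.68 AU

From T_eq⁴ = L(1−A)/(16πσd²): d = √[L(1−A)/(16πσT_eq⁴)].
d = √[9.19×10²⁶ × 0.69 / (16π × 5.67×10⁻⁸ × (193)⁴)] = 4.00×10¹¹ m = 2.68 AU.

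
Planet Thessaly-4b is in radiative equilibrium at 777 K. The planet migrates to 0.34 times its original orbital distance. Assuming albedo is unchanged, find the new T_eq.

T_eq ≈ 1330 K

T_eq ∝ L^(1/4) · d^(−1/2).
T′ = 777 / 0.34^(1/2) = 1330 K.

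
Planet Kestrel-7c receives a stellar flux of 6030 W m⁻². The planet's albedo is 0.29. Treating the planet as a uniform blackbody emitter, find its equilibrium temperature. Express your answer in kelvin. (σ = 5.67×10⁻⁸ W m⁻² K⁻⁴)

Energy balance: absorbed = emitted ⇒ πR²·S(1−A) = 4πR²·σT_eq⁴, so T_eq⁴ = S(1−A)/(4σ).
T_eq = [6030 × 0.71 / (4 × 5.67×10⁻⁸)]^(1/4) = (1.89×10¹⁰)^(1/4) = 371 K.

T_eq ≈ 371 K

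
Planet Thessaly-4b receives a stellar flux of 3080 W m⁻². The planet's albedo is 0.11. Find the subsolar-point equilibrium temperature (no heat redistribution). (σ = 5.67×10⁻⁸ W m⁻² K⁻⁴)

At the subsolar point the surface absorbs S(1−A) and emits σT⁴ per unit area — no factor of 4, since only the local patch is in balance.
T = [3080 × 0.89 / 5.67×10⁻⁸]^(1/4) = (4.83×10¹⁰)^(1/4) = 469 K.

T_ss ≈ 469 K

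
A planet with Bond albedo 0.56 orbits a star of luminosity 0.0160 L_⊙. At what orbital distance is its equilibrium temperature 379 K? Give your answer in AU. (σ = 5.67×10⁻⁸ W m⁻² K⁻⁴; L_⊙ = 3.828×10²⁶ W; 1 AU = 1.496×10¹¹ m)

d ≈ 0.0453 AU

L = 0.0160 × 3.828×10²⁶ = 6.12×10²⁴ W.
From T_eq⁴ = L(1−A)/(16πσd²): d = √[L(1−A)/(16πσT_eq⁴)].
d = √[6.12×10²⁴ × 0.44 / (16π × 5.67×10⁻⁸ × (379)⁴)] = 6.77×10⁹ m = 0.0453 AU.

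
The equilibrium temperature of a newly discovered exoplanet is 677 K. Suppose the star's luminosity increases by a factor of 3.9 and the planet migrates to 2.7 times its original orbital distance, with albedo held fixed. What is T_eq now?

T_eq ≈ 579 K

T_eq ∝ L^(1/4) · d^(−1/2).
T′ = 677 × 3.9^(1/4) / 2.7^(1/2) = 579 K.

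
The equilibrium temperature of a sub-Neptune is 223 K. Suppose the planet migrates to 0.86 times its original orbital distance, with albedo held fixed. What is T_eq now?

T_eq ≈ 240 K

T_eq ∝ L^(1/4) · d^(−1/2).
T′ = 223 / 0.86^(1/2) = 240 K.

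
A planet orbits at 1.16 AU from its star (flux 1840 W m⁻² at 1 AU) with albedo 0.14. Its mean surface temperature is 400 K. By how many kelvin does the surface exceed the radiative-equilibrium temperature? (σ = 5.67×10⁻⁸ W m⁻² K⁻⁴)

ΔT ≈ 131.7 K

S = 1840/1.16² = 1367 W m⁻².
T_eq = [S(1−A)/(4σ)]^(1/4) = [1367×0.86/(4×5.67×10⁻⁸)]^(1/4) = 268.3 K.
ΔT = T_surf − T_eq = 400 − 268.3.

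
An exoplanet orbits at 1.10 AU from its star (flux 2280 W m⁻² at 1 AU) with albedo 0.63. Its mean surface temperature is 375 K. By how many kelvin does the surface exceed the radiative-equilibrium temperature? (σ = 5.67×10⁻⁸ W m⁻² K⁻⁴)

S = 2280/1.10² = 1884 W m⁻².
T_eq = [S(1−A)/(4σ)]^(1/4) = [1884×0.37/(4×5.67×10⁻⁸)]^(1/4) = 235.5 K.
ΔT = T_surf − T_eq = 375 − 235.5.

ΔT ≈ 139.5 K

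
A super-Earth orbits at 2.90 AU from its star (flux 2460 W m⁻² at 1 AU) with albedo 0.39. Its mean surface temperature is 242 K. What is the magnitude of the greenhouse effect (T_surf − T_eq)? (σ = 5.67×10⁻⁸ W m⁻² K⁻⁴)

ΔT ≈ 74.5 K

S = 2460/2.90² = 292.5 W m⁻².
T_eq = [S(1−A)/(4σ)]^(1/4) = [292.5×0.61/(4×5.67×10⁻⁸)]^(1/4) = 167.5 K.
ΔT = T_surf − T_eq = 242 − 167.5.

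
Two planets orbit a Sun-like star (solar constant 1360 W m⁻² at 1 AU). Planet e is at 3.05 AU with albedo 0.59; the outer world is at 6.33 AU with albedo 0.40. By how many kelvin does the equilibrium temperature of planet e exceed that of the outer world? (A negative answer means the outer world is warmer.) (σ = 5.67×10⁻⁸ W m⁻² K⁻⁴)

ΔT ≈ 30.2 K

T_eq = [S₀(1−A)/(4σd²)]^(1/4), so T ∝ (1−A)^(1/4) / √d.
T₁ = [1360×0.41/(4×5.67×10⁻⁸×3.05²)]^(1/4) = 127.50 K.
T₂ = [1360×0.60/(4×5.67×10⁻⁸×6.33²)]^(1/4) = 97.34 K.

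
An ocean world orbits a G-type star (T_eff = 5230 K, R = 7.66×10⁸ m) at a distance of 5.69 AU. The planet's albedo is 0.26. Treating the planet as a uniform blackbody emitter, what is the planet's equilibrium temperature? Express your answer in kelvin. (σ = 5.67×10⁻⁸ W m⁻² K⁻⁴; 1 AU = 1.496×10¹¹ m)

T_eq ≈ 103 K

d = 5.69 AU = 8.51×10¹¹ m.
L = 4πR_⋆²σT_⋆⁴ = 4π(7.66×10⁸)² × 5.67×10⁻⁸ × (5230)⁴ = 3.13×10²⁶ W.
S = L/(4πd²) = 34.4 W m⁻².
Energy balance: absorbed = emitted ⇒ πR²·S(1−A) = 4πR²·σT_eq⁴, so T_eq⁴ = S(1−A)/(4σ).
T_eq = [34.4 × 0.74 / (4 × 5.67×10⁻⁸)]^(1/4) = (1.12×10⁸)^(1/4) = 103 K.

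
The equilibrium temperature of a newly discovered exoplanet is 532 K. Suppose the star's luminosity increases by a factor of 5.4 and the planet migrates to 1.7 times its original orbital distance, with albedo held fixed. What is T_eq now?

T_eq ∝ L^(1/4) · d^(−1/2).
T′ = 532 × 5.4^(1/4) / 1.7^(1/2) = 622 K.

T_eq ≈ 622 K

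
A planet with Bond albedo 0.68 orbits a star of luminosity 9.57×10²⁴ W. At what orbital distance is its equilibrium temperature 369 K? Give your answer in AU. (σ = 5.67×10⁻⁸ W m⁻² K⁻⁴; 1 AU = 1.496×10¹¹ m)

From T_eq⁴ = L(1−A)/(16πσd²): d = √[L(1−A)/(16πσT_eq⁴)].
d = √[9.57×10²⁴ × 0.32 / (16π × 5.67×10⁻⁸ × (369)⁴)] = 7.61×10⁹ m = 0.0509 AU.

d ≈ 0.0509 AU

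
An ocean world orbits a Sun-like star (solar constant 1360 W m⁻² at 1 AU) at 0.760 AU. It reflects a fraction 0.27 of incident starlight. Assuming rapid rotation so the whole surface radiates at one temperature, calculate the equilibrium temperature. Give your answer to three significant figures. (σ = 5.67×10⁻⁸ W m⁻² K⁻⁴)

Flux at 0.760 AU: S = 1360/0.760² = 2350 W m⁻².
Energy balance: absorbed = emitted ⇒ πR²·S(1−A) = 4πR²·σT_eq⁴, so T_eq⁴ = S(1−A)/(4σ).
T_eq = [2350 × 0.73 / (4 × 5.67×10⁻⁸)]^(1/4) = (7.58×10⁹)^(1/4) = 295 K.

T_eq ≈ 295 K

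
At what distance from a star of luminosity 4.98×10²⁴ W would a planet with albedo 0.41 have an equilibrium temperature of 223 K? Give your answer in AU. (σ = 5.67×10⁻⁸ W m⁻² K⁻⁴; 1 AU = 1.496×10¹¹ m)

From T_eq⁴ = L(1−A)/(16πσd²): d = √[L(1−A)/(16πσT_eq⁴)].
d = √[4.98×10²⁴ × 0.59 / (16π × 5.67×10⁻⁸ × (223)⁴)] = 2.04×10¹⁰ m = 0.136 AU.

d ≈ 0.136 AU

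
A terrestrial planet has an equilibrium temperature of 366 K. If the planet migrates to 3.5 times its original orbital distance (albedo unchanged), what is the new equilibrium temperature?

T_eq ≈ 196 K

T_eq ∝ L^(1/4) · d^(−1/2).
T′ = 366 / 3.5^(1/2) = 196 K.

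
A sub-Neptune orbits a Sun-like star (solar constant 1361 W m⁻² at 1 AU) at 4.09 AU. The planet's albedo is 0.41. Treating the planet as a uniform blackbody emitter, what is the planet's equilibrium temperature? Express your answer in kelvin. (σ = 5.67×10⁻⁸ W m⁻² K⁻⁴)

T_eq ≈ 121 K

Flux at 4.09 AU: S = 1361/4.09² = 81.4 W m⁻².
Energy balance: absorbed = emitted ⇒ πR²·S(1−A) = 4πR²·σT_eq⁴, so T_eq⁴ = S(1−A)/(4σ).
T_eq = [81.4 × 0.59 / (4 × 5.67×10⁻⁸)]^(1/4) = (2.12×10⁸)^(1/4) = 121 K.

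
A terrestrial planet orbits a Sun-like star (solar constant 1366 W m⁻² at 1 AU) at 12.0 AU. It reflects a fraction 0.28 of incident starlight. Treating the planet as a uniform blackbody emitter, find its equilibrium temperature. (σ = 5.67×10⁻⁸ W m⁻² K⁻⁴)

Flux at 12.0 AU: S = 1366/12.0² = 9.49 W m⁻².
Energy balance: absorbed = emitted ⇒ πR²·S(1−A) = 4πR²·σT_eq⁴, so T_eq⁴ = S(1−A)/(4σ).
T_eq = [9.49 × 0.72 / (4 × 5.67×10⁻⁸)]^(1/4) = (3.01×10⁷)^(1/4) = 74.1 K.

T_eq ≈ 74.1 K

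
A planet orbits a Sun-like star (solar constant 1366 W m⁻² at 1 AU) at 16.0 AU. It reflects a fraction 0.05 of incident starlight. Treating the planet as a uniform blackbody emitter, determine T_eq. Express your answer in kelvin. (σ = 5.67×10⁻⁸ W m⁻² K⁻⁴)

T_eq ≈ 68.8 K

Flux at 16.0 AU: S = 1366/16.0² = 5.34 W m⁻².
Energy balance: absorbed = emitted ⇒ πR²·S(1−A) = 4πR²·σT_eq⁴, so T_eq⁴ = S(1−A)/(4σ).
T_eq = [5.34 × 0.95 / (4 × 5.67×10⁻⁸)]^(1/4) = (2.24×10⁷)^(1/4) = 68.8 K.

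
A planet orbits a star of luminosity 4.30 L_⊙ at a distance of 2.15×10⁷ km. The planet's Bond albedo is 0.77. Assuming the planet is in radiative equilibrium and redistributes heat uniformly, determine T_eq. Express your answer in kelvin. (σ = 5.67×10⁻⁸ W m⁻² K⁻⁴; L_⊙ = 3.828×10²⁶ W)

T_eq ≈ 732 K

d = 2.15×10⁷ km = 2.15×10¹⁰ m.
L = 4.30 × 3.828×10²⁶ = 1.65×10²⁷ W.
Flux: S = L/(4πd²) = 1.65×10²⁷/(4π×(2.15×10¹⁰)²) = 2.83×10⁵ W m⁻².
Energy balance: absorbed = emitted ⇒ πR²·S(1−A) = 4πR²·σT_eq⁴, so T_eq⁴ = S(1−A)/(4σ).
T_eq = [2.83×10⁵ × 0.23 / (4 × 5.67×10⁻⁸)]^(1/4) = (2.87×10¹¹)^(1/4) = 732 K.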